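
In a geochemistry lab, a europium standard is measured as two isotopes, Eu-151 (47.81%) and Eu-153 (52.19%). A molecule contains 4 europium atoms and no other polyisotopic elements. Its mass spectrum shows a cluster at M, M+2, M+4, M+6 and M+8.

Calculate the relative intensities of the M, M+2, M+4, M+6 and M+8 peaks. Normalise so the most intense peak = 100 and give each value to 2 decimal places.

13.99 : 61.07 : 100.00 : 72.77 : 19.86

The 4 Eu atoms are independent, so intensities follow the terms of (0.4781 + 0.5219)^4.
P(M) = 0.4781^4 = 0.052249
P(M+2) = 4 × 0.4781^3 × 0.5219^1 = 0.228141
P(M+4) = 6 × 0.4781^2 × 0.5219^2 = 0.373563
P(M+6) = 4 × 0.4781^1 × 0.5219^3 = 0.271857
P(M+8) = 0.5219^4 = 0.074191
The M+4 peak is largest (0.373563); scaling to 100 gives 13.99 : 61.07 : 100.00 : 72.77 : 19.86.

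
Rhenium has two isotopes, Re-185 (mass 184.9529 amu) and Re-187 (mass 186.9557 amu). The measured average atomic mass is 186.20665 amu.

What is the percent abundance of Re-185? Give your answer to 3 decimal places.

37.400%

With x = fraction of Re-185 (so Re-187 is 1 − x):
184.9529·x + 186.9557·(1 − x) = 186.20665
(184.9529 − 186.9557)·x = 186.20665 − 186.9557
x = -0.74905 / -2.0028 = 0.37400 → 37.400% Re-185, 62.600% Re-187.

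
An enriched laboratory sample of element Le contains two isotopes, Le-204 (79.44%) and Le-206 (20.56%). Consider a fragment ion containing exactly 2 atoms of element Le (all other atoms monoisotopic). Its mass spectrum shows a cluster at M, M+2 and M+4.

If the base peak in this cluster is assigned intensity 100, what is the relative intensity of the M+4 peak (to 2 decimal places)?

6.70

(0.7944 + 0.2056)^2 gives M 0.6311, M+2 0.3267, M+4 0.0423; the largest is M.
P(M) = C(2,0) × 0.7944^2 × 0.2056^0 = 1 × 0.63107136 × 1.0000 = 0.631071 (base)
P(M+4) = C(2,2) × 0.7944^0 × 0.2056^2 = 1 × 1.0000 × 0.04227136 = 0.042271
Relative intensity = 0.042271 / 0.631071 × 100 = 6.70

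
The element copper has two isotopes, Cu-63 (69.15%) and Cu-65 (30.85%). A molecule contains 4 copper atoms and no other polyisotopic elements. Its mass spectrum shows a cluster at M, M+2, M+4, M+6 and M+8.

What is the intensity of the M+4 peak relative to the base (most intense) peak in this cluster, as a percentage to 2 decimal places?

Term probabilities: M 0.2286, M+2 0.4080, M+4 0.2731, M+6 0.0812, M+8 0.0091. Base peak = M+2.
P(M+2) = C(4,1) × 0.6915^3 × 0.3085^1 = 4 × 0.33065611 × 0.3085 = 0.408030 (base)
P(M+4) = C(4,2) × 0.6915^2 × 0.3085^2 = 6 × 0.47817225 × 0.09517225 = 0.273052
Relative intensity = 0.273052 / 0.408030 × 100 = 66.92

66.92%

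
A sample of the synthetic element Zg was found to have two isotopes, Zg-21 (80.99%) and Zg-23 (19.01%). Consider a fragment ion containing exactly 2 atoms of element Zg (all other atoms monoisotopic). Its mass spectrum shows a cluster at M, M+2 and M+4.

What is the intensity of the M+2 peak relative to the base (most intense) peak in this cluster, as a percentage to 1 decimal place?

46.9%

(0.8099 + 0.1901)^2 gives M 0.6559, M+2 0.3079, M+4 0.0361; the largest is M.
P(M) = C(2,0) × 0.8099^2 × 0.1901^0 = 1 × 0.65593801 × 1.0000 = 0.655938 (base)
P(M+2) = C(2,1) × 0.8099^1 × 0.1901^1 = 2 × 0.8099 × 0.1901 = 0.307924
Relative intensity = 0.307924 / 0.655938 × 100 = 46.9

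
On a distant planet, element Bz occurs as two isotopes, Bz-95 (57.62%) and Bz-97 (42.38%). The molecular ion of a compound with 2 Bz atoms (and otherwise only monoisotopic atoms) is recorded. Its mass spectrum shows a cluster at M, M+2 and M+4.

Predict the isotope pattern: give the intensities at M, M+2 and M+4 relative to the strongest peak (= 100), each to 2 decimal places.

67.98 : 100.00 : 36.78

The 2 Bz atoms are independent, so intensities follow the terms of (0.5762 + 0.4238)^2.
P(M) = 0.5762^2 = 0.332006
P(M+2) = 2 × 0.5762^1 × 0.4238^1 = 0.488387
P(M+4) = 0.4238^2 = 0.179606
The M+2 peak is largest (0.488387); scaling to 100 gives 67.98 : 100.00 : 36.78.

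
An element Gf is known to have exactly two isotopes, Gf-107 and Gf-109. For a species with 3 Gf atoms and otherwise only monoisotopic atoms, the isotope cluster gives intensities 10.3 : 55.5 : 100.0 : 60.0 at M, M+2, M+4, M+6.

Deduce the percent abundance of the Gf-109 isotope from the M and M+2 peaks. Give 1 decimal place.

64.2%

Let p = fractional abundance of Gf-107. I(M+2)/I(M) = [C(3,1)·p^2·(1−p)] / p^3 = 3·(1−p)/p = 55.5/10.3 = 5.3883
(1−p)/p = 5.3883/3 = 1.7961  ⇒  p = 1/(1 + 1.7961) = 0.3576
Gf-107: 35.8%, Gf-109: 64.2%.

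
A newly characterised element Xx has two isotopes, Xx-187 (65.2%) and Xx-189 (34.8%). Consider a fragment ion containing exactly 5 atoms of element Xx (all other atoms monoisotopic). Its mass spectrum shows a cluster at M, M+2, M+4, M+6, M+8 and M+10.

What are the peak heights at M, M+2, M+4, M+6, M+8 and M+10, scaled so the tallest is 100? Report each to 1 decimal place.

Expanding (0.652 + 0.348)^5:
P(M) = 0.652^5 = 0.117825
P(M+2) = 5 × 0.652^4 × 0.348^1 = 0.314441
P(M+4) = 10 × 0.652^3 × 0.348^2 = 0.335661
P(M+6) = 10 × 0.652^2 × 0.348^3 = 0.179157
P(M+8) = 5 × 0.652^1 × 0.348^4 = 0.047812
P(M+10) = 0.348^5 = 0.005104
The M+4 peak is largest (0.335661); scaling to 100 gives 35.1 : 93.7 : 100.0 : 53.4 : 14.2 : 1.5.

35.1 : 93.7 : 100.0 : 53.4 : 14.2 : 1.5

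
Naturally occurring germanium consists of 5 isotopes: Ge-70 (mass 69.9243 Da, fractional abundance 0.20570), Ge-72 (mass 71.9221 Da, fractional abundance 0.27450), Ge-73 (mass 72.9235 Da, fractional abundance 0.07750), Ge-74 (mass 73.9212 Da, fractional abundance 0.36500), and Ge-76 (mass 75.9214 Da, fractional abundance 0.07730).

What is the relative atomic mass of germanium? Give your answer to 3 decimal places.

Ar = Σ fᵢ·mᵢ = 0.20570 × 69.9243 + 0.27450 × 71.9221 + 0.07750 × 72.9235 + 0.36500 × 73.9212 + 0.07730 × 75.9214
= 14.38343 + 19.74262 + 5.65157 + 26.98124 + 5.86872 = 72.62758 Da

72.628 Da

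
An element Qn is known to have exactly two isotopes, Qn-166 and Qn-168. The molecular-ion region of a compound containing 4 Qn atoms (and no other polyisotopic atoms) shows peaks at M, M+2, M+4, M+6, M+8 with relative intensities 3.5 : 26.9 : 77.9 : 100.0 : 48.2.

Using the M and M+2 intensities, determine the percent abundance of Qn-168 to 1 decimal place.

Write p for the Qn-166 fraction. I(M+2)/I(M) = [C(4,1)·p^3·(1−p)] / p^4 = 4·(1−p)/p = 26.9/3.5 = 7.6857
(1−p)/p = 7.6857/4 = 1.9214  ⇒  p = 1/(1 + 1.9214) = 0.3423
Qn-166: 34.2%, Qn-168: 65.8%.

65.8%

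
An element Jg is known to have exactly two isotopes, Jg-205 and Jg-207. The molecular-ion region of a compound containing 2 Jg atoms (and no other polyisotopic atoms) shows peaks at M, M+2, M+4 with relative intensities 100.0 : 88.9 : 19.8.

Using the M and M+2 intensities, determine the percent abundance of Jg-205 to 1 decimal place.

Write p for the Jg-205 fraction. I(M+2)/I(M) = [C(2,1)·p^1·(1−p)] / p^2 = 2·(1−p)/p = 88.9/100.0 = 0.8890
(1−p)/p = 0.8890/2 = 0.4445  ⇒  p = 1/(1 + 0.4445) = 0.6923
Jg-205: 69.2%, Jg-207: 30.8%.

69.2%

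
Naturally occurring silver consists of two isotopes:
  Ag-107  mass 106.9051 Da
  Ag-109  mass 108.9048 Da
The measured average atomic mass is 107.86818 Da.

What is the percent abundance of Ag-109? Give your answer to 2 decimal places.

Writing the weighted mean with unknown fraction x of Ag-107:
106.9051·x + 108.9048·(1 − x) = 107.86818
(106.9051 − 108.9048)·x = 107.86818 − 108.9048
x = -1.03662 / -1.9997 = 0.51839 → 51.84% Ag-107, 48.16% Ag-109.

48.16%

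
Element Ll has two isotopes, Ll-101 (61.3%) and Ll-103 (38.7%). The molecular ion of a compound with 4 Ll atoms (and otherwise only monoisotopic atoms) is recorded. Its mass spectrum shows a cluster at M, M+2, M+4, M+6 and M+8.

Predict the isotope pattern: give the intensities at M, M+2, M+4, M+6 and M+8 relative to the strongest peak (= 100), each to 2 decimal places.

The 4 Ll atoms are independent, so intensities follow the terms of (0.613 + 0.387)^4.
P(M) = 0.613^4 = 0.141202
P(M+2) = 4 × 0.613^3 × 0.387^1 = 0.356576
P(M+4) = 6 × 0.613^2 × 0.387^2 = 0.337671
P(M+6) = 4 × 0.613^1 × 0.387^3 = 0.142119
P(M+8) = 0.387^4 = 0.022431
The M+2 peak is largest (0.356576); scaling to 100 gives 39.60 : 100.00 : 94.70 : 39.86 : 6.29.

39.60 : 100.00 : 94.70 : 39.86 : 6.29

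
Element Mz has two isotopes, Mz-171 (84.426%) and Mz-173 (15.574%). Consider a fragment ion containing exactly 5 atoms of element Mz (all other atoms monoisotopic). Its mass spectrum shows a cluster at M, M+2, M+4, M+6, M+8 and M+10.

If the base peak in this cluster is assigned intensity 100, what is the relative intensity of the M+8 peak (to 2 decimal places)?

Binomial terms of (0.84426 + 0.15574)^5: M 0.4289, M+2 0.3956, M+4 0.1460, M+6 0.0269, M+8 0.0025, M+10 0.0001 → M is the base peak.
P(M) = C(5,0) × 0.84426^5 × 0.15574^0 = 1 × 0.42892471 × 1.0000 = 0.428925 (base)
P(M+8) = C(5,4) × 0.84426^1 × 0.15574^4 = 5 × 0.84426 × 0.0005883 = 0.002483
Relative intensity = 0.002483 / 0.428925 × 100 = 0.58

0.58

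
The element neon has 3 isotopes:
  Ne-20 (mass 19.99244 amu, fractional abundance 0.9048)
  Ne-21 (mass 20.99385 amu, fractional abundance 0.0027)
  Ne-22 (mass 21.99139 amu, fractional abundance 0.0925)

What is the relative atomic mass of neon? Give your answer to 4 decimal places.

20.1800 amu

Average mass = Σ (abundance × isotope mass) = 0.9048 × 19.99244 + 0.0027 × 20.99385 + 0.0925 × 21.99139
= 18.089160 + 0.056683 + 2.034204 = 20.180047 amu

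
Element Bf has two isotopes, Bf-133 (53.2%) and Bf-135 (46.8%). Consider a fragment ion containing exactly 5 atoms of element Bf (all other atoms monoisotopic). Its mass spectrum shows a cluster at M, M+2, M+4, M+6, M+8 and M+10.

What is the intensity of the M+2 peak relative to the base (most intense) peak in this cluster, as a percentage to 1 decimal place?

56.8%

Binomial terms of (0.532 + 0.468)^5: M 0.0426, M+2 0.1874, M+4 0.3298, M+6 0.2901, M+8 0.1276, M+10 0.0225 → M+4 is the base peak.
P(M+4) = C(5,2) × 0.532^3 × 0.468^2 = 10 × 0.15056877 × 0.219024 = 0.329782 (base)
P(M+2) = C(5,1) × 0.532^4 × 0.468^1 = 5 × 0.08010258 × 0.4680 = 0.187440
Relative intensity = 0.187440 / 0.329782 × 100 = 56.8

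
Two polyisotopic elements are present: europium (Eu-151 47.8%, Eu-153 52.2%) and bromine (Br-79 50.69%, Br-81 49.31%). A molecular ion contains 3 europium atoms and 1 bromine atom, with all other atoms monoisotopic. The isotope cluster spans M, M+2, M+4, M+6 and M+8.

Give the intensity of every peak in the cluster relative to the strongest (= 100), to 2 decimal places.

14.78 : 62.81 : 100.00 : 70.70 : 18.73

Europium pattern (n=3): 0.10921535 : 0.35780594 : 0.39074206 : 0.14223665
Bromine pattern (n=1): 0.5069 : 0.4931
Convolve the two distributions (both contribute in 2-u steps):
  M: 0.10921535×0.5069 = 0.055361
  M+2: 0.10921535×0.4931 + 0.35780594×0.5069 = 0.235226
  M+4: 0.35780594×0.4931 + 0.39074206×0.5069 = 0.374501
  M+6: 0.39074206×0.4931 + 0.14223665×0.5069 = 0.264775
  M+8: 0.14223665×0.4931 = 0.070137
Scale to base peak (0.374501) = 100: 14.78 : 62.81 : 100.00 : 70.70 : 18.73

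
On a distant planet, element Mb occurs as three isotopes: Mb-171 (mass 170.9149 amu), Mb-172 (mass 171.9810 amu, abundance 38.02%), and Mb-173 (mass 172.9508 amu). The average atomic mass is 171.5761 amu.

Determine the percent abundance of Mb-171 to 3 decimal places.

49.412%

Let x and y be the fractions of Mb-171 and Mb-173. Then x + y = 1 − 0.3802 = 0.6198 and 170.9149x + 172.9508y = 171.5761 − 0.3802×171.9810 = 106.1889238.
Substituting: 170.9149x + 172.9508(0.6198 − x) = 106.1889238
(170.9149 − 172.9508)x = -1.00598204  ⇒  x = 0.49412, y = 0.12568
Mb-171: 49.412%, Mb-173: 12.568%.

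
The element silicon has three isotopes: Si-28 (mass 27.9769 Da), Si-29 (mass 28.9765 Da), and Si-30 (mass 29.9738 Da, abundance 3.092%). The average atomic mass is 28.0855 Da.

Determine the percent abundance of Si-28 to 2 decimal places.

92.22%

Let x and y be the fractions of Si-28 and Si-29. Then x + y = 1 − 0.03092 = 0.96908 and 27.9769x + 28.9765y = 28.0855 − 0.03092×29.9738 = 27.158710104.
Substituting: 27.9769x + 28.9765(0.96908 − x) = 27.158710104
(27.9769 − 28.9765)x = -0.921836516  ⇒  x = 0.92221, y = 0.04687
Si-28: 92.22%, Si-29: 4.69%.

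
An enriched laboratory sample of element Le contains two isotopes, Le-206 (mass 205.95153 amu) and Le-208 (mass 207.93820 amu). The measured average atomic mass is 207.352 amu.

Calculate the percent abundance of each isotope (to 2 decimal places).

Le-206: 29.51%, Le-208: 70.49%

With x = fraction of Le-206 (so Le-208 is 1 − x):
205.95153·x + 207.93820·(1 − x) = 207.352
(205.95153 − 207.93820)·x = 207.352 − 207.93820
x = -0.58620 / -1.98667 = 0.29507 → 29.51% Le-206, 70.49% Le-208.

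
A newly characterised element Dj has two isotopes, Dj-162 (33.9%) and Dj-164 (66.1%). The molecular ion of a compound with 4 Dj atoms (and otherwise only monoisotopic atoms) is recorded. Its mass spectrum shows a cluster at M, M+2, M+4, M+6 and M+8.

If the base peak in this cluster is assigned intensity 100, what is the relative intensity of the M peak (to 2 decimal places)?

3.37

(0.339 + 0.661)^4 gives M 0.0132, M+2 0.1030, M+4 0.3013, M+6 0.3916, M+8 0.1909; the largest is M+6.
P(M+6) = C(4,3) × 0.339^1 × 0.661^3 = 4 × 0.3390 × 0.28880478 = 0.391619 (base)
P(M) = C(4,0) × 0.339^4 × 0.661^0 = 1 × 0.01320684 × 1.0000 = 0.013207
Relative intensity = 0.013207 / 0.391619 × 100 = 3.37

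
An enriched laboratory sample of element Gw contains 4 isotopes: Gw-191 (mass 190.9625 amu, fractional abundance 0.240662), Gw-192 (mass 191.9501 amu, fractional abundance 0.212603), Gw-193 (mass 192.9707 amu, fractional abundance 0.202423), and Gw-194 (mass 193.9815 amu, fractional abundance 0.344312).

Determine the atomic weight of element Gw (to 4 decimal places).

192.6185 amu

Weight each isotope mass by its fractional abundance: 0.240662 × 190.9625 + 0.212603 × 191.9501 + 0.202423 × 192.9707 + 0.344312 × 193.9815
= 45.95742 + 40.80917 + 39.06171 + 66.79016 = 192.61846 amu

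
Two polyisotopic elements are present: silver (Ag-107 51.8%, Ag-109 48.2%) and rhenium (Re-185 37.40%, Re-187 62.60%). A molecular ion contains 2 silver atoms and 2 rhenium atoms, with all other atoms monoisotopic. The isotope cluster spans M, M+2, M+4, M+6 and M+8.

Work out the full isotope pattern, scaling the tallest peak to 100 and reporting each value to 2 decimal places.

10.10 : 52.63 : 100.00 : 81.96 : 24.51

Silver pattern (n=2): 0.268324 : 0.499352 : 0.232324
Rhenium pattern (n=2): 0.139876 : 0.468248 : 0.391876
Convolve the two distributions (both contribute in 2-u steps):
  M: 0.268324×0.139876 = 0.037532
  M+2: 0.268324×0.468248 + 0.499352×0.139876 = 0.195490
  M+4: 0.268324×0.391876 + 0.499352×0.468248 + 0.232324×0.139876 = 0.371467
  M+6: 0.499352×0.391876 + 0.232324×0.468248 = 0.304469
  M+8: 0.232324×0.391876 = 0.091042
Scale to base peak (0.371467) = 100: 10.10 : 52.63 : 100.00 : 81.96 : 24.51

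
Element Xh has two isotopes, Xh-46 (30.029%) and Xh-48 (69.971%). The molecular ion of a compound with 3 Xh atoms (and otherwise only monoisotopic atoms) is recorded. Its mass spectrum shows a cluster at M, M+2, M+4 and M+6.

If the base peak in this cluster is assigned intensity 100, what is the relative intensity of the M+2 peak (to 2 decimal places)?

42.92

(0.30029 + 0.69971)^3 gives M 0.0271, M+2 0.1893, M+4 0.4411, M+6 0.3426; the largest is M+4.
P(M+4) = C(3,2) × 0.30029^1 × 0.69971^2 = 3 × 0.30029 × 0.48959408 = 0.441061 (base)
P(M+2) = C(3,1) × 0.30029^2 × 0.69971^1 = 3 × 0.09017408 × 0.69971 = 0.189287
Relative intensity = 0.189287 / 0.441061 × 100 = 42.92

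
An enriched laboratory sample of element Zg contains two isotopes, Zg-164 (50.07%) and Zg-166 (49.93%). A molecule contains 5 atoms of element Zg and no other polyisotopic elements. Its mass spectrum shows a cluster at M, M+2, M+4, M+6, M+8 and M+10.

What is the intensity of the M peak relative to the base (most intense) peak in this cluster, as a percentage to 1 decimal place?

10.1%

Term probabilities: M 0.0315, M+2 0.1569, M+4 0.3129, M+6 0.3121, M+8 0.1556, M+10 0.0310. Base peak = M+4.
P(M+4) = C(5,2) × 0.5007^3 × 0.4993^2 = 10 × 0.12552574 × 0.24930049 = 0.312936 (base)
P(M) = C(5,0) × 0.5007^5 × 0.4993^0 = 1 × 0.03146936 × 1.0000 = 0.031469
Relative intensity = 0.031469 / 0.312936 × 100 = 10.1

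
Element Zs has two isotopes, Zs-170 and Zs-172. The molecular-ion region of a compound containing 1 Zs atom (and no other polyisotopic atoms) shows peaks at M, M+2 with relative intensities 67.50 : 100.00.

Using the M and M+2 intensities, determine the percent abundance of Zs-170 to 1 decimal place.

40.3%

Let p = fractional abundance of Zs-170. I(M+2)/I(M) = [C(1,1)·p^0·(1−p)] / p^1 = 1·(1−p)/p = 100.00/67.50 = 1.4815
(1−p)/p = 1.4815/1 = 1.4815  ⇒  p = 1/(1 + 1.4815) = 0.4030
Zs-170: 40.3%, Zs-172: 59.7%.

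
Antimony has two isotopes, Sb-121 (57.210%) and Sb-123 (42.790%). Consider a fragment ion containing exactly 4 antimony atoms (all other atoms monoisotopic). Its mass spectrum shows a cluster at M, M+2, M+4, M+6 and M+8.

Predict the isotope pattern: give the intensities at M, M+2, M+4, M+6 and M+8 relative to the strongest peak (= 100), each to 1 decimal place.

29.8 : 89.1 : 100.0 : 49.9 : 9.3

Each Sb atom is independently Sb-121 (p = 0.57210) or Sb-123 (q = 0.42790); the cluster is the binomial expansion (p + q)^4.
P(M) = 0.57210^4 = 0.107124
P(M+2) = 4 × 0.57210^3 × 0.42790^1 = 0.320493
P(M+4) = 6 × 0.57210^2 × 0.42790^2 = 0.359567
P(M+6) = 4 × 0.57210^1 × 0.42790^3 = 0.179291
P(M+8) = 0.42790^4 = 0.033525
The M+4 peak is largest (0.359567); scaling to 100 gives 29.8 : 89.1 : 100.0 : 49.9 : 9.3.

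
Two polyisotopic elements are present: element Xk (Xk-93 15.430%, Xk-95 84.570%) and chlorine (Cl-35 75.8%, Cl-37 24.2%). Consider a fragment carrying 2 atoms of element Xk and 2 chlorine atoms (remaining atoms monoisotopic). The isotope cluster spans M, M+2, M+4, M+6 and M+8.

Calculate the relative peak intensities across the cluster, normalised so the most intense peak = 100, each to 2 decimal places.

2.69 : 31.23 : 100.00 : 54.65 : 8.24

Element Xk pattern (n=2): 0.02380849 : 0.26098302 : 0.71520849
Chlorine pattern (n=2): 0.574564 : 0.366872 : 0.058564
Convolve the two distributions (both contribute in 2-u steps):
  M: 0.02380849×0.574564 = 0.013680
  M+2: 0.02380849×0.366872 + 0.26098302×0.574564 = 0.158686
  M+4: 0.02380849×0.058564 + 0.26098302×0.366872 + 0.71520849×0.574564 = 0.508075
  M+6: 0.26098302×0.058564 + 0.71520849×0.366872 = 0.277674
  M+8: 0.71520849×0.058564 = 0.041885
Scale to base peak (0.508075) = 100: 2.69 : 31.23 : 100.00 : 54.65 : 8.24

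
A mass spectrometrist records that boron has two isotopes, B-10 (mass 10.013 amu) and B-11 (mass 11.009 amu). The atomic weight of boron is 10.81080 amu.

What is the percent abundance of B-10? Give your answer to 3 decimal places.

19.900%

With x = fraction of B-10 (so B-11 is 1 − x):
10.013·x + 11.009·(1 − x) = 10.81080
(10.013 − 11.009)·x = 10.81080 − 11.009
x = -0.19820 / -0.996 = 0.19900 → 19.900% B-10, 80.100% B-11.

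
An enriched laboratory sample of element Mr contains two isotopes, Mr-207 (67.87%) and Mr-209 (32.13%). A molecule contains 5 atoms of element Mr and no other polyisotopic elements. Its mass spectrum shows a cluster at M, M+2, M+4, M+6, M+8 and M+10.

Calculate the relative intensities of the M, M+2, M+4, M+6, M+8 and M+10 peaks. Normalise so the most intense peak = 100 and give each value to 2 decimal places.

The 5 Mr atoms are independent, so intensities follow the terms of (0.6787 + 0.3213)^5.
P(M) = 0.6787^5 = 0.144009
P(M+2) = 5 × 0.6787^4 × 0.3213^1 = 0.340873
P(M+4) = 10 × 0.6787^3 × 0.3213^2 = 0.322742
P(M+6) = 10 × 0.6787^2 × 0.3213^3 = 0.152788
P(M+8) = 5 × 0.6787^1 × 0.3213^4 = 0.036165
P(M+10) = 0.3213^5 = 0.003424
The M+2 peak is largest (0.340873); scaling to 100 gives 42.25 : 100.00 : 94.68 : 44.82 : 10.61 : 1.00.

42.25 : 100.00 : 94.68 : 44.82 : 10.61 : 1.00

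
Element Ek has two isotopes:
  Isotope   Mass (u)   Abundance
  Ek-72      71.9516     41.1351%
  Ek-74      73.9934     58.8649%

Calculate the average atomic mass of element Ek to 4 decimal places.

73.1535 u

Average mass = Σ (abundance × isotope mass) = 0.411351 × 71.9516 + 0.588649 × 73.9934
= 29.59736 + 43.55614 = 73.15350 u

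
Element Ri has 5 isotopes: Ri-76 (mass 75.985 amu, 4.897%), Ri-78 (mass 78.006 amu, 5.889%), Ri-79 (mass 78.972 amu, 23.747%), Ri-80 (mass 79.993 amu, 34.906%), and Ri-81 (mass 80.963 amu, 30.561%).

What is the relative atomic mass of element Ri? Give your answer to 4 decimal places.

79.7337 amu

Weight each isotope mass by its fractional abundance: 0.04897 × 75.985 + 0.05889 × 78.006 + 0.23747 × 78.972 + 0.34906 × 79.993 + 0.30561 × 80.963
= 3.72099 + 4.59377 + 18.75348 + 27.92236 + 24.74310 = 79.73370 amu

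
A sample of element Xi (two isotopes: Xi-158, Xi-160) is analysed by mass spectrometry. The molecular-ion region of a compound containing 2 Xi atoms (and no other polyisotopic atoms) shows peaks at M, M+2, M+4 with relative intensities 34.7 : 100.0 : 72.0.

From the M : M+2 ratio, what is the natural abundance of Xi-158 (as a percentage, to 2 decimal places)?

Write p for the Xi-158 fraction. I(M+2)/I(M) = [C(2,1)·p^1·(1−p)] / p^2 = 2·(1−p)/p = 100.0/34.7 = 2.8818
(1−p)/p = 2.8818/2 = 1.4409  ⇒  p = 1/(1 + 1.4409) = 0.4097
Xi-158: 40.97%, Xi-160: 59.03%.

40.97%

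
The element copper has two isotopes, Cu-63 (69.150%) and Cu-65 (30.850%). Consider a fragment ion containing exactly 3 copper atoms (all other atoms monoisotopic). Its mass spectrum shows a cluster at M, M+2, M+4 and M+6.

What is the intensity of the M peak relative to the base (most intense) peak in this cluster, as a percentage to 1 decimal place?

(0.69150 + 0.30850)^3 gives M 0.3307, M+2 0.4425, M+4 0.1974, M+6 0.0294; the largest is M+2.
P(M+2) = C(3,1) × 0.69150^2 × 0.30850^1 = 3 × 0.47817225 × 0.3085 = 0.442548 (base)
P(M) = C(3,0) × 0.69150^3 × 0.30850^0 = 1 × 0.33065611 × 1.0000 = 0.330656
Relative intensity = 0.330656 / 0.442548 × 100 = 74.7

74.7%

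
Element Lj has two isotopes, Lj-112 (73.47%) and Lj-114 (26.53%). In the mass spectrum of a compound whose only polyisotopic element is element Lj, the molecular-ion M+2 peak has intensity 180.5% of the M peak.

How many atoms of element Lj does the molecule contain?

5

For n independent Lj atoms, I(M+2)/I(M) = n · (abundance Lj-114) / (abundance Lj-112) = n · 0.2653/0.7347.
n = 1.805 × 0.7347/0.2653 = 5.00 ≈ 5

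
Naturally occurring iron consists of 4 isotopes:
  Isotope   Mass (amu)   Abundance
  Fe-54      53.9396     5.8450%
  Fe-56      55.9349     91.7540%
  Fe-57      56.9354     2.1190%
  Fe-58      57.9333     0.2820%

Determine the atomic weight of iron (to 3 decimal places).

55.845 amu

Ar = Σ fᵢ·mᵢ = 0.058450 × 53.9396 + 0.917540 × 55.9349 + 0.021190 × 56.9354 + 0.002820 × 57.9333
= 3.15277 + 51.32251 + 1.20646 + 0.16337 = 55.84511 amu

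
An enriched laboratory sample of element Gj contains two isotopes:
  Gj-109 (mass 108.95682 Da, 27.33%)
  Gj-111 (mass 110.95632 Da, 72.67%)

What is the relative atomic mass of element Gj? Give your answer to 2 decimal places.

110.41 Da

Ar = Σ fᵢ·mᵢ = 0.2733 × 108.95682 + 0.7267 × 110.95632
= 29.777899 + 80.631958 = 110.409857 Da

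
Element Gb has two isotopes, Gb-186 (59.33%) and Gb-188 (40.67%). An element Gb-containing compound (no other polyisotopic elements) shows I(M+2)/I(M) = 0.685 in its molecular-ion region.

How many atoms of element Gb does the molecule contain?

The M+2/M ratio from n Gb atoms is n · q/p = n · 0.4067/0.5933.
n = 0.685 × 0.5933/0.4067 = 1.00 ≈ 1

1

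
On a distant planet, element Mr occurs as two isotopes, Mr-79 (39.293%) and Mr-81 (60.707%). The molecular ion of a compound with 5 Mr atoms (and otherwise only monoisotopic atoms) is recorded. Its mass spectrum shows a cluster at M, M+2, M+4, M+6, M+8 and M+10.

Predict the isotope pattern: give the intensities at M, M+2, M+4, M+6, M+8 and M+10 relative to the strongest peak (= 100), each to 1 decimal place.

Each Mr atom is independently Mr-79 (p = 0.39293) or Mr-81 (q = 0.60707); the cluster is the binomial expansion (p + q)^5.
P(M) = 0.39293^5 = 0.009366
P(M+2) = 5 × 0.39293^4 × 0.60707^1 = 0.072355
P(M+4) = 10 × 0.39293^3 × 0.60707^2 = 0.223575
P(M+6) = 10 × 0.39293^2 × 0.60707^3 = 0.345419
P(M+8) = 5 × 0.39293^1 × 0.60707^4 = 0.266833
P(M+10) = 0.60707^5 = 0.082451
The M+6 peak is largest (0.345419); scaling to 100 gives 2.7 : 20.9 : 64.7 : 100.0 : 77.2 : 23.9.

2.7 : 20.9 : 64.7 : 100.0 : 77.2 : 23.9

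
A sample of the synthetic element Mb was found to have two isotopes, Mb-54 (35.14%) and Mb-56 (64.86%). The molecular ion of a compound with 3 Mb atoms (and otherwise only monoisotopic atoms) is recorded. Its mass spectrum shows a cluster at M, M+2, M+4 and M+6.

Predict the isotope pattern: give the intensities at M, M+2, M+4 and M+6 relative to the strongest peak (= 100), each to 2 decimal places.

Expanding (0.3514 + 0.6486)^3:
P(M) = 0.3514^3 = 0.043392
P(M+2) = 3 × 0.3514^2 × 0.6486^1 = 0.240271
P(M+4) = 3 × 0.3514^1 × 0.6486^2 = 0.443483
P(M+6) = 0.6486^3 = 0.272854
The M+4 peak is largest (0.443483); scaling to 100 gives 9.78 : 54.18 : 100.00 : 61.53.

9.78 : 54.18 : 100.00 : 61.53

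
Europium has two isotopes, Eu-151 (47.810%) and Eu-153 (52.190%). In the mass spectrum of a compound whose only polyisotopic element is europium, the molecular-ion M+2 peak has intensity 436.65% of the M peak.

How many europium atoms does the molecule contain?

The M+2/M ratio from n Eu atoms is n · q/p = n · 0.52190/0.47810.
n = 4.3665 × 0.47810/0.52190 = 4.00 ≈ 4

4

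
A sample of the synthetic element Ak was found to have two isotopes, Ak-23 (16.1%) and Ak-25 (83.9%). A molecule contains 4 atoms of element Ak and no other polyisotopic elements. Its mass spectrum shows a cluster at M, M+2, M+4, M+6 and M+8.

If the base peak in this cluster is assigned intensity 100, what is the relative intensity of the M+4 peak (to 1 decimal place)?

(0.161 + 0.839)^4 gives M 0.0007, M+2 0.0140, M+4 0.1095, M+6 0.3803, M+8 0.4955; the largest is M+8.
P(M+8) = C(4,4) × 0.161^0 × 0.839^4 = 1 × 1.0000 × 0.49550477 = 0.495505 (base)
P(M+4) = C(4,2) × 0.161^2 × 0.839^2 = 6 × 0.025921 × 0.703921 = 0.109478
Relative intensity = 0.109478 / 0.495505 × 100 = 22.1

22.1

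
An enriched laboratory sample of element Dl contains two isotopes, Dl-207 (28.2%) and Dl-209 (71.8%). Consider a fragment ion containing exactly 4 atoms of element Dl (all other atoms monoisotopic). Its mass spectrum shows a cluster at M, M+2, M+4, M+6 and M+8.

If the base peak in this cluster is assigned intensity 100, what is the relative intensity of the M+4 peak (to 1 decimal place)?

(0.282 + 0.718)^4 gives M 0.0063, M+2 0.0644, M+4 0.2460, M+6 0.4175, M+8 0.2658; the largest is M+6.
P(M+6) = C(4,3) × 0.282^1 × 0.718^3 = 4 × 0.2820 × 0.37014623 = 0.417525 (base)
P(M+4) = C(4,2) × 0.282^2 × 0.718^2 = 6 × 0.079524 × 0.515524 = 0.245979
Relative intensity = 0.245979 / 0.417525 × 100 = 58.9

58.9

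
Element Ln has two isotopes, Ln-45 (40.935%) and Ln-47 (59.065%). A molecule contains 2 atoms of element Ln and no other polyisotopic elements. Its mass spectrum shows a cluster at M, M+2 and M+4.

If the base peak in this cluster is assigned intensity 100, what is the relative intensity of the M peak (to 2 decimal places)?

Term probabilities: M 0.1676, M+2 0.4836, M+4 0.3489. Base peak = M+2.
P(M+2) = C(2,1) × 0.40935^1 × 0.59065^1 = 2 × 0.40935 × 0.59065 = 0.483565 (base)
P(M) = C(2,0) × 0.40935^2 × 0.59065^0 = 1 × 0.16756742 × 1.0000 = 0.167567
Relative intensity = 0.167567 / 0.483565 × 100 = 34.65

34.65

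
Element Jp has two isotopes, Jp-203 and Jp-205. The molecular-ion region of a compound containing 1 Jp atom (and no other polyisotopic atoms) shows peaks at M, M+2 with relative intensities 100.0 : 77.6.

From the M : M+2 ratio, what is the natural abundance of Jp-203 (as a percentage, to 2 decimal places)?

Let p = fractional abundance of Jp-203. I(M+2)/I(M) = [C(1,1)·p^0·(1−p)] / p^1 = 1·(1−p)/p = 77.6/100.0 = 0.7760
(1−p)/p = 0.7760/1 = 0.7760  ⇒  p = 1/(1 + 0.7760) = 0.5631
Jp-203: 56.31%, Jp-205: 43.69%.

56.31%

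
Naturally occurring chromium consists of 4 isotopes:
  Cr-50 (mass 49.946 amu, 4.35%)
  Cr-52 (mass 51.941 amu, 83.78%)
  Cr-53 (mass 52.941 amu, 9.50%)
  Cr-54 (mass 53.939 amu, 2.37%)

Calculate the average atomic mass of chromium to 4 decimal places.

51.9966 amu

Weight each isotope mass by its fractional abundance: 0.0435 × 49.946 + 0.8378 × 51.941 + 0.0950 × 52.941 + 0.0237 × 53.939
= 2.17265 + 43.51617 + 5.02940 + 1.27835 = 51.99657 amu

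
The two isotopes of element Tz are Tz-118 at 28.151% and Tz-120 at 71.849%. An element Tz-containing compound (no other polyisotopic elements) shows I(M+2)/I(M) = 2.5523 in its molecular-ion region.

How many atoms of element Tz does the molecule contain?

The M+2/M ratio from n Tz atoms is n · q/p = n · 0.71849/0.28151.
n = 2.5523 × 0.28151/0.71849 = 1.00 ≈ 1

1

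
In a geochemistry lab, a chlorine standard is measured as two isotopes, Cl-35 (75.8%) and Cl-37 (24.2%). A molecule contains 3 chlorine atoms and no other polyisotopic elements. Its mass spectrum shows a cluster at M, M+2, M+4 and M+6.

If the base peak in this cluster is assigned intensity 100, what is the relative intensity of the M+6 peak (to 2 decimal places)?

Binomial terms of (0.758 + 0.242)^3: M 0.4355, M+2 0.4171, M+4 0.1332, M+6 0.0142 → M is the base peak.
P(M) = C(3,0) × 0.758^3 × 0.242^0 = 1 × 0.43551951 × 1.0000 = 0.435520 (base)
P(M+6) = C(3,3) × 0.758^0 × 0.242^3 = 1 × 1.0000 × 0.01417249 = 0.014172
Relative intensity = 0.014172 / 0.435520 × 100 = 3.25

3.25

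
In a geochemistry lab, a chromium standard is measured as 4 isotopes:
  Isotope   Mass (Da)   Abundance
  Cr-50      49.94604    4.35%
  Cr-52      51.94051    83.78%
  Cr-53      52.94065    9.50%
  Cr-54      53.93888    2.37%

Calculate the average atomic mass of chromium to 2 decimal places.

Weight each isotope mass by its fractional abundance: 0.0435 × 49.94604 + 0.8378 × 51.94051 + 0.0950 × 52.94065 + 0.0237 × 53.93888
= 2.172653 + 43.515759 + 5.029362 + 1.278351 = 51.996125 Da

52.00 Da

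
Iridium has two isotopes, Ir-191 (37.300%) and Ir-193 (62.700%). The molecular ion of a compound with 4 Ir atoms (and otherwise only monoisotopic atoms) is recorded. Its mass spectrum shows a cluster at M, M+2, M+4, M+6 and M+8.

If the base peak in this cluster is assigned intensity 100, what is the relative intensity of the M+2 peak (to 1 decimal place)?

Binomial terms of (0.37300 + 0.62700)^4: M 0.0194, M+2 0.1302, M+4 0.3282, M+6 0.3678, M+8 0.1546 → M+6 is the base peak.
P(M+6) = C(4,3) × 0.37300^1 × 0.62700^3 = 4 × 0.3730 × 0.24649188 = 0.367766 (base)
P(M+2) = C(4,1) × 0.37300^3 × 0.62700^1 = 4 × 0.05189512 × 0.6270 = 0.130153
Relative intensity = 0.130153 / 0.367766 × 100 = 35.4

35.4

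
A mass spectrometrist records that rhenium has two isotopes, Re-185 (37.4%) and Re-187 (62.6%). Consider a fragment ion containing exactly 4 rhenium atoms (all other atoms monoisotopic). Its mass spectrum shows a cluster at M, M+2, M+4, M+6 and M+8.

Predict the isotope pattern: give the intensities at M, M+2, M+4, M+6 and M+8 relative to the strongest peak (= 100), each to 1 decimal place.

The 4 Re atoms are independent, so intensities follow the terms of (0.374 + 0.626)^4.
P(M) = 0.374^4 = 0.019565
P(M+2) = 4 × 0.374^3 × 0.626^1 = 0.130993
P(M+4) = 6 × 0.374^2 × 0.626^2 = 0.328884
P(M+6) = 4 × 0.374^1 × 0.626^3 = 0.366990
P(M+8) = 0.626^4 = 0.153567
The M+6 peak is largest (0.366990); scaling to 100 gives 5.3 : 35.7 : 89.6 : 100.0 : 41.8.

5.3 : 35.7 : 89.6 : 100.0 : 41.8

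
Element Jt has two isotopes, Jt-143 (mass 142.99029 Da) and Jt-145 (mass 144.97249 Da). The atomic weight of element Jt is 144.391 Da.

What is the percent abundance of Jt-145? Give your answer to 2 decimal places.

70.66%

With x = fraction of Jt-143 (so Jt-145 is 1 − x):
142.99029·x + 144.97249·(1 − x) = 144.391
(142.99029 − 144.97249)·x = 144.391 − 144.97249
x = -0.58149 / -1.98220 = 0.29336 → 29.34% Jt-143, 70.66% Jt-145.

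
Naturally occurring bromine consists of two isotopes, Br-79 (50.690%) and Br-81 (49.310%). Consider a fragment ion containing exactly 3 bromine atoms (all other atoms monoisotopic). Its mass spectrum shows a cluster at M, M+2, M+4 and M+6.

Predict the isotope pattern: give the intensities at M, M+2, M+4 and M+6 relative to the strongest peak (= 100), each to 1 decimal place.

The 3 Br atoms are independent, so intensities follow the terms of (0.50690 + 0.49310)^3.
P(M) = 0.50690^3 = 0.130247
P(M+2) = 3 × 0.50690^2 × 0.49310^1 = 0.380103
P(M+4) = 3 × 0.50690^1 × 0.49310^2 = 0.369755
P(M+6) = 0.49310^3 = 0.119896
The M+2 peak is largest (0.380103); scaling to 100 gives 34.3 : 100.0 : 97.3 : 31.5.

34.3 : 100.0 : 97.3 : 31.5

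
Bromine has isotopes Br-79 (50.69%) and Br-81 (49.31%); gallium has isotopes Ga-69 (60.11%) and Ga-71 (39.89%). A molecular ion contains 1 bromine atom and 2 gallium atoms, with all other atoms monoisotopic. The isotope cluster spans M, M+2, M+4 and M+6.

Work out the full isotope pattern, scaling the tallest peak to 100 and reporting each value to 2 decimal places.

43.48 : 100.00 : 75.28 : 18.63

Bromine pattern (n=1): 0.5069 : 0.4931
Gallium pattern (n=2): 0.36132121 : 0.47955758 : 0.15912121
Convolve the two distributions (both contribute in 2-u steps):
  M: 0.5069×0.36132121 = 0.183154
  M+2: 0.5069×0.47955758 + 0.4931×0.36132121 = 0.421255
  M+4: 0.5069×0.15912121 + 0.4931×0.47955758 = 0.317128
  M+6: 0.4931×0.15912121 = 0.078463
Scale to base peak (0.421255) = 100: 43.48 : 100.00 : 75.28 : 18.63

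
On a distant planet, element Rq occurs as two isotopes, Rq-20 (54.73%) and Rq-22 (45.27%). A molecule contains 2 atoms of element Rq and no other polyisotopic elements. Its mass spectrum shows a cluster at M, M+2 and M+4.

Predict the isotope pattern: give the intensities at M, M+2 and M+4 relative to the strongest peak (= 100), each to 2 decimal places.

The 2 Rq atoms are independent, so intensities follow the terms of (0.5473 + 0.4527)^2.
P(M) = 0.5473^2 = 0.299537
P(M+2) = 2 × 0.5473^1 × 0.4527^1 = 0.495525
P(M+4) = 0.4527^2 = 0.204937
The M+2 peak is largest (0.495525); scaling to 100 gives 60.45 : 100.00 : 41.36.

60.45 : 100.00 : 41.36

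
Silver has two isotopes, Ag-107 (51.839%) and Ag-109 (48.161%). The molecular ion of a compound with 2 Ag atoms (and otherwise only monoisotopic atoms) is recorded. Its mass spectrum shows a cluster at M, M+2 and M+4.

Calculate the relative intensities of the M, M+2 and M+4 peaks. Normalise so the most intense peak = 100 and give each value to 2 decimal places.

53.82 : 100.00 : 46.45

Expanding (0.51839 + 0.48161)^2:
P(M) = 0.51839^2 = 0.268728
P(M+2) = 2 × 0.51839^1 × 0.48161^1 = 0.499324
P(M+4) = 0.48161^2 = 0.231948
The M+2 peak is largest (0.499324); scaling to 100 gives 53.82 : 100.00 : 46.45.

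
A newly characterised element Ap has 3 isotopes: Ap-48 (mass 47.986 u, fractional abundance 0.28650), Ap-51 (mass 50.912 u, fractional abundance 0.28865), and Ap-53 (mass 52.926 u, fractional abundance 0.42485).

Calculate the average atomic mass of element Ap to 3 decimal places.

50.929 u

The abundance-weighted mean is 0.28650 × 47.986 + 0.28865 × 50.912 + 0.42485 × 52.926
= 13.7480 + 14.6957 + 22.4856 = 50.9293 u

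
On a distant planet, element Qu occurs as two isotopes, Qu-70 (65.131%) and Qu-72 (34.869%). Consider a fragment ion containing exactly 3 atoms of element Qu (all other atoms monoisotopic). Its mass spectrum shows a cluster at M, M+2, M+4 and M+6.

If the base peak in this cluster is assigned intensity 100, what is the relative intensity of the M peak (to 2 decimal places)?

Binomial terms of (0.65131 + 0.34869)^3: M 0.2763, M+2 0.4437, M+4 0.2376, M+6 0.0424 → M+2 is the base peak.
P(M+2) = C(3,1) × 0.65131^2 × 0.34869^1 = 3 × 0.42420472 × 0.34869 = 0.443748 (base)
P(M) = C(3,0) × 0.65131^3 × 0.34869^0 = 1 × 0.27628877 × 1.0000 = 0.276289
Relative intensity = 0.276289 / 0.443748 × 100 = 62.26

62.26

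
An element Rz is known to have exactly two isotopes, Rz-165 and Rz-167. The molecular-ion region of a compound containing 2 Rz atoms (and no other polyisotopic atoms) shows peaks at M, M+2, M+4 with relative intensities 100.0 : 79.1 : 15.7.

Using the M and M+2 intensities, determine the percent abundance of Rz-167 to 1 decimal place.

28.3%

Write p for the Rz-165 fraction. I(M+2)/I(M) = [C(2,1)·p^1·(1−p)] / p^2 = 2·(1−p)/p = 79.1/100.0 = 0.7910
(1−p)/p = 0.7910/2 = 0.3955  ⇒  p = 1/(1 + 0.3955) = 0.7166
Rz-165: 71.7%, Rz-167: 28.3%.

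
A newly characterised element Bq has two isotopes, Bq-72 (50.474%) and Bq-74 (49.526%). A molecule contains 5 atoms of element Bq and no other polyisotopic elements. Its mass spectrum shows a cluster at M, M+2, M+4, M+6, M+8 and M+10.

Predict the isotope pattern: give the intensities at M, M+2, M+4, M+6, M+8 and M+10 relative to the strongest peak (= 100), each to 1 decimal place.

Each Bq atom is independently Bq-72 (p = 0.50474) or Bq-74 (q = 0.49526); the cluster is the binomial expansion (p + q)^5.
P(M) = 0.50474^5 = 0.032760
P(M+2) = 5 × 0.50474^4 × 0.49526^1 = 0.160722
P(M+4) = 10 × 0.50474^3 × 0.49526^2 = 0.315406
P(M+6) = 10 × 0.50474^2 × 0.49526^3 = 0.309482
P(M+8) = 5 × 0.50474^1 × 0.49526^4 = 0.151835
P(M+10) = 0.49526^5 = 0.029797
The M+4 peak is largest (0.315406); scaling to 100 gives 10.4 : 51.0 : 100.0 : 98.1 : 48.1 : 9.4.

10.4 : 51.0 : 100.0 : 98.1 : 48.1 : 9.4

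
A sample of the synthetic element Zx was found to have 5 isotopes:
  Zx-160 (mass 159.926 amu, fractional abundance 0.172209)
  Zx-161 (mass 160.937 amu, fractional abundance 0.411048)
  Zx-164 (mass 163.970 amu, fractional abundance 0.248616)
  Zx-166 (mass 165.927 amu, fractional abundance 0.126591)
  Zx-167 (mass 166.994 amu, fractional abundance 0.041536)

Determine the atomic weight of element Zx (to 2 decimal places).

162.40 amu

The abundance-weighted mean is 0.172209 × 159.926 + 0.411048 × 160.937 + 0.248616 × 163.970 + 0.126591 × 165.927 + 0.041536 × 166.994
= 27.5407 + 66.1528 + 40.7656 + 21.0049 + 6.9363 = 162.4003 amu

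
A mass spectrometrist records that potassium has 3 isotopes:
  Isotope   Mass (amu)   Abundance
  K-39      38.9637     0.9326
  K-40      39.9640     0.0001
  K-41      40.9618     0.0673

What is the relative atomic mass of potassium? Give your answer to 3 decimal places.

Ar = Σ fᵢ·mᵢ = 0.9326 × 38.9637 + 0.0001 × 39.9640 + 0.0673 × 40.9618
= 36.33755 + 0.00400 + 2.75673 = 39.09828 amu

39.098 amu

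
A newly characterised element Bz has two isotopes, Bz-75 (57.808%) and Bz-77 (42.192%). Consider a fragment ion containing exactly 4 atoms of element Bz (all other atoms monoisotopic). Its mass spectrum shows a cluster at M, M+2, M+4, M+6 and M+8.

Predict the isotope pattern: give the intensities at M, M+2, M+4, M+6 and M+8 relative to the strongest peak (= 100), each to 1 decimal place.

31.3 : 91.3 : 100.0 : 48.7 : 8.9

The 4 Bz atoms are independent, so intensities follow the terms of (0.57808 + 0.42192)^4.
P(M) = 0.57808^4 = 0.111674
P(M+2) = 4 × 0.57808^3 × 0.42192^1 = 0.326027
P(M+4) = 6 × 0.57808^2 × 0.42192^2 = 0.356934
P(M+6) = 4 × 0.57808^1 × 0.42192^3 = 0.173675
P(M+8) = 0.42192^4 = 0.031690
The M+4 peak is largest (0.356934); scaling to 100 gives 31.3 : 91.3 : 100.0 : 48.7 : 8.9.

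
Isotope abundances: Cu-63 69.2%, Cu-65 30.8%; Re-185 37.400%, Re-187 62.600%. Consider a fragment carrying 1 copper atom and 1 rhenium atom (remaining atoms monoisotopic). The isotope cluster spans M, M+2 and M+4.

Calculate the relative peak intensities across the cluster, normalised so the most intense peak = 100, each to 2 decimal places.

Copper pattern (n=1): 0.6920 : 0.3080
Rhenium pattern (n=1): 0.3740 : 0.6260
Convolve the two distributions (both contribute in 2-u steps):
  M: 0.6920×0.3740 = 0.258808
  M+2: 0.6920×0.6260 + 0.3080×0.3740 = 0.548384
  M+4: 0.3080×0.6260 = 0.192808
Scale to base peak (0.548384) = 100: 47.19 : 100.00 : 35.16

47.19 : 100.00 : 35.16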